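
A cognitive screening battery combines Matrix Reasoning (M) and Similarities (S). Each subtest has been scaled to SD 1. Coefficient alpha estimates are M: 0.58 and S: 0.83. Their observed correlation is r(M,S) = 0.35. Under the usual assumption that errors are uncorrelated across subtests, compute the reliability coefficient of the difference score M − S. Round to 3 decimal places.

Var(M−S) = 1 + 1 − 2·0.35 = 2 − 0.7 = 1.3.
Because errors are independent across components, Cov(Tᵢ,Tⱼ) = Cov(Xᵢ,Xⱼ); the off-diagonal part of the true-score variance is the same as above.
True-score variance = [0.58 + 0.83] − 0.7 = 1.41 − 0.7 = 0.71.
Reliability = 0.71 / 1.3 = 0.546.

0.546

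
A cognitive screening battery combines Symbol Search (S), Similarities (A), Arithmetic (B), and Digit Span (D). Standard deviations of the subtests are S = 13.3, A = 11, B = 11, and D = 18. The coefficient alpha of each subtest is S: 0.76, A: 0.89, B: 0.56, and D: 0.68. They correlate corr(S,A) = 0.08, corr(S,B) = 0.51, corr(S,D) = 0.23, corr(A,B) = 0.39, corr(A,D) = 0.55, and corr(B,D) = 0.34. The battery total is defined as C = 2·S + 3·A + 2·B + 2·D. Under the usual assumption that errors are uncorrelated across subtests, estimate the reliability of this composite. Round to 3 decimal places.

Var(C) = 2²·13.3² + 3²·11² + 2²·11² + 2²·18² + 2·[6·13.3·11·0.08 + 4·13.3·11·0.51 + 4·13.3·18·0.23 + 6·11·11·0.39 + 6·11·18·0.55 + 4·11·18·0.34] = 3576.56 + 3589.49 = 7166.05.
With uncorrelated errors the cross-covariances are all true-score covariance, so they carry over unchanged; only the diagonal terms shrink to ρᵢσᵢ².
True-score variance = [2²·13.3²·0.76 + 3²·11²·0.89 + 2²·11²·0.56 + 2²·18²·0.68] + 3589.49 = 2659.28 + 3589.49 = 6248.76.
Reliability = 6248.76 / 7166.05 = 0.872.

0.872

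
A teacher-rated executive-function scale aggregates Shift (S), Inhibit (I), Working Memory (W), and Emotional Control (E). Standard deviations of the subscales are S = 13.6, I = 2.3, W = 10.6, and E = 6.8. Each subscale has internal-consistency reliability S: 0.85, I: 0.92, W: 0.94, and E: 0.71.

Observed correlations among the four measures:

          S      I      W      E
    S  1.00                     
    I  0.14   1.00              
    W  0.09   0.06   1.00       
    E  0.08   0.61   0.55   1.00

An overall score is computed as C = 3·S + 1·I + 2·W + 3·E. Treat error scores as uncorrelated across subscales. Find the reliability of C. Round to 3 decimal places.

Var(C) = 3²·13.6² + 2.3² + 2²·10.6² + 3²·6.8² + 2·[3·13.6·2.3·0.14 + 6·13.6·10.6·0.09 + 9·13.6·6.8·0.08 + 2·2.3·10.6·0.06 + 3·2.3·6.8·0.61 + 6·10.6·6.8·0.55] = 2535.53 + 853.961 = 3389.49.
Because errors are independent across components, Cov(Tᵢ,Tⱼ) = Cov(Xᵢ,Xⱼ); the off-diagonal part of the true-score variance is the same as above.
True-score variance = [3²·13.6²·0.85 + 2.3²·0.92 + 2²·10.6²·0.94 + 3²·6.8²·0.71] + 853.961 = 2137.76 + 853.961 = 2991.72.
Reliability = 2991.72 / 3389.49 = 0.883.

0.883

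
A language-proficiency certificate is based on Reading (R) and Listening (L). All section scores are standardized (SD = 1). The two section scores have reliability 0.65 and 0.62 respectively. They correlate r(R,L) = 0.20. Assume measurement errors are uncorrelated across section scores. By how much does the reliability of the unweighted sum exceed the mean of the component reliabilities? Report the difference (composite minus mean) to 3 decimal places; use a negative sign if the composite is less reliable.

Var(sum) = 2 + 0.4 = 2.4; true-score variance = 1.27 + 0.4 = 1.67; composite reliability = 0.6958.
Mean component reliability = 0.6350.
Difference = 0.6958 − 0.6350 = 0.061.

0.061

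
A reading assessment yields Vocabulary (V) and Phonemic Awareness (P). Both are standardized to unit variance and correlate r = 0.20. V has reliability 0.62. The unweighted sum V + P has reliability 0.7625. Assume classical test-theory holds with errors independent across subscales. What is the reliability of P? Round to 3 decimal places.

Var(V+P) = 2 + 2·0.20 = 2.400.
True-score variance = ρ_V + ρ_P + 2·0.20, so 0.7625 = (0.62 + ρ_P + 0.40) / 2.400.
ρ_P = 0.7625·2.400 − 0.62 − 0.40 = 0.810.

0.810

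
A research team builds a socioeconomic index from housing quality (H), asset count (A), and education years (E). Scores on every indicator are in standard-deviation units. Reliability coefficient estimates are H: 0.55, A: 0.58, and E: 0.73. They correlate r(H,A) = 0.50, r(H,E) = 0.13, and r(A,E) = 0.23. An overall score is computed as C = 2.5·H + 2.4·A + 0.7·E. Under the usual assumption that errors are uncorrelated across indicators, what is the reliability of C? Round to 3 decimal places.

Var(C) = 2.5² + 2.4² + 0.7² + 2·[6·0.50 + 1.75·0.13 + 1.68·0.23] = 12.5 + 7.2278 = 19.7278.
Under uncorrelated errors the observed covariances equal the true-score covariances, so only the own-variance terms attenuate.
True-score variance = [2.5²·0.55 + 2.4²·0.58 + 0.7²·0.73] + 7.2278 = 7.136 + 7.2278 = 14.3638.
Reliability = 14.3638 / 19.7278 = 0.728.

0.728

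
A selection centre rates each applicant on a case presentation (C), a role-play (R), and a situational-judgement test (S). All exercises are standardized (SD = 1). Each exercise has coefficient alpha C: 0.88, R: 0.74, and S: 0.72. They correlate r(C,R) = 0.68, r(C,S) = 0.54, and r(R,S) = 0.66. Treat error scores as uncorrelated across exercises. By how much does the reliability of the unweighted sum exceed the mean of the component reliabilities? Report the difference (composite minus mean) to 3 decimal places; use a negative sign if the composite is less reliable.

0.122

Var(sum) = 3 + 3.76 = 6.76; true-score variance = 2.34 + 3.76 = 6.1; composite reliability = 0.9024.
Mean component reliability = 0.7800.
Difference = 0.9024 − 0.7800 = 0.122.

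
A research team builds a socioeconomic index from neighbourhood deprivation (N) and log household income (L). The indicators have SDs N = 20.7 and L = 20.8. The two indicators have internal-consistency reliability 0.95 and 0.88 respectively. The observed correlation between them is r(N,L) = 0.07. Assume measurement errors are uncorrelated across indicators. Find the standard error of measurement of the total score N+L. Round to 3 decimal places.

Var(total) = 861.13 + 60.2784 = 921.408.
True-score variance = 787.789 + 60.2784 = 848.067, so reliability = 0.9204.
Error variance = 921.408 − 848.067 = 73.3413; SEM = √73.3413 = 8.564.

8.564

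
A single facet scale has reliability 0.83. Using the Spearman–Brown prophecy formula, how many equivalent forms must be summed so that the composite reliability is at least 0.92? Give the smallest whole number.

3

k ≥ ρ*(1−ρ₁)/(ρ₁(1−ρ*)) = 0.92·0.17 / (0.83·0.08) = 2.355.
Smallest integer k = 3.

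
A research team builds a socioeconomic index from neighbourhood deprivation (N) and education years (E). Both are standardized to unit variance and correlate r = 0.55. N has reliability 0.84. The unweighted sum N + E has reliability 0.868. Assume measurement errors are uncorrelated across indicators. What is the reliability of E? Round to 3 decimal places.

Var(N+E) = 2 + 2·0.55 = 3.100.
True-score variance = ρ_N + ρ_E + 2·0.55, so 0.868 = (0.84 + ρ_E + 1.10) / 3.100.
ρ_E = 0.868·3.100 − 0.84 − 1.10 = 0.751.

0.751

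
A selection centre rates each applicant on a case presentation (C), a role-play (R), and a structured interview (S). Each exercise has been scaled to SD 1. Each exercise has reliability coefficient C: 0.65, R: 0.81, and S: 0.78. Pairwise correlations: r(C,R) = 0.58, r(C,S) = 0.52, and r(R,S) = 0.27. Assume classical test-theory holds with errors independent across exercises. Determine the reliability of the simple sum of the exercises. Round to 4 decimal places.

0.8676

Var(C+R+S) = 3 + 2·[0.58 + 0.52 + 0.27] = 3 + 2.74 = 5.74.
Because errors are independent across components, Cov(Tᵢ,Tⱼ) = Cov(Xᵢ,Xⱼ); the off-diagonal part of the true-score variance is the same as above.
True-score variance = [0.65 + 0.81 + 0.78] + 2.74 = 2.24 + 2.74 = 4.98.
Reliability = 4.98 / 5.74 = 0.8676.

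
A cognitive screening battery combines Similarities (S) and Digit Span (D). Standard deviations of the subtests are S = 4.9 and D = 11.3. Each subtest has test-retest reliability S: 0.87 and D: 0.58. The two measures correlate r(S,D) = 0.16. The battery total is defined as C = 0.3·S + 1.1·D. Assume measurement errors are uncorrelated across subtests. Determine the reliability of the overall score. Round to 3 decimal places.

Var(C) = 0.3²·4.9² + 1.1²·11.3² + 2·[0.33·4.9·11.3·0.16] = 156.666 + 5.84707 = 162.513.
With uncorrelated errors the cross-covariances are all true-score covariance, so they carry over unchanged; only the diagonal terms shrink to ρᵢσᵢ².
True-score variance = [0.3²·4.9²·0.87 + 1.1²·11.3²·0.58] + 5.84707 = 91.4928 + 5.84707 = 97.3399.
Reliability = 97.3399 / 162.513 = 0.599.

0.599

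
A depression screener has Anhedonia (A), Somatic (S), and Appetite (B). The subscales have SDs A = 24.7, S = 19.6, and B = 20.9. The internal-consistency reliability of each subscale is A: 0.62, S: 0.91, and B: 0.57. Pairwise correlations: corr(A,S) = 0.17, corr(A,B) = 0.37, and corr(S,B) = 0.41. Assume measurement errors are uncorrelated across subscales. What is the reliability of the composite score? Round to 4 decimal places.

0.8037

Var(A+S+B) = 24.7² + 19.6² + 20.9² + 2·[24.7·19.6·0.17 + 24.7·20.9·0.37 + 19.6·20.9·0.41] = 1431.06 + 882.516 = 2313.58.
Because errors are independent across components, Cov(Tᵢ,Tⱼ) = Cov(Xᵢ,Xⱼ); the off-diagonal part of the true-score variance is the same as above.
True-score variance = [24.7²·0.62 + 19.6²·0.91 + 20.9²·0.57] + 882.516 = 976.823 + 882.516 = 1859.34.
Reliability = 1859.34 / 2313.58 = 0.8037.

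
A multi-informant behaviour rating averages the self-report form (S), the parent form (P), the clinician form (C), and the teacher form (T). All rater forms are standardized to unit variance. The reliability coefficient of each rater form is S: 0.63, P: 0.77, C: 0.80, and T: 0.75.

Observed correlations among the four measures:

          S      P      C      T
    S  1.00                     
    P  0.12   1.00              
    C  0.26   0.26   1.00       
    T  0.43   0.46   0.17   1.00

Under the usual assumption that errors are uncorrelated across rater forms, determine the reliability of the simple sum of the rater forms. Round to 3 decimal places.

Var(S+P+C+T) = 4 + 2·[0.12 + 0.26 + 0.43 + 0.26 + 0.46 + 0.17] = 4 + 3.4 = 7.4.
Under uncorrelated errors the observed covariances equal the true-score covariances, so only the own-variance terms attenuate.
True-score variance = [0.63 + 0.77 + 0.80 + 0.75] + 3.4 = 2.95 + 3.4 = 6.35.
Reliability = 6.35 / 7.4 = 0.858.

0.858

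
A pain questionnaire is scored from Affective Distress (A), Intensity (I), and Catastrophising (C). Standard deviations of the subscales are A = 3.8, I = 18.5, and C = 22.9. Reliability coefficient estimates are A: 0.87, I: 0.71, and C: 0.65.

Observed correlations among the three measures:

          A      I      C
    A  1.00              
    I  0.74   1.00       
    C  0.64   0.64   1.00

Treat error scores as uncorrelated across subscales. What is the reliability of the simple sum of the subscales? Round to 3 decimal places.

0.826

Var(A+I+C) = 3.8² + 18.5² + 22.9² + 2·[3.8·18.5·0.74 + 3.8·22.9·0.64 + 18.5·22.9·0.64] = 881.1 + 757.702 = 1638.8.
With uncorrelated errors the cross-covariances are all true-score covariance, so they carry over unchanged; only the diagonal terms shrink to ρᵢσᵢ².
True-score variance = [3.8²·0.87 + 18.5²·0.71 + 22.9²·0.65] + 757.702 = 596.427 + 757.702 = 1354.13.
Reliability = 1354.13 / 1638.8 = 0.826.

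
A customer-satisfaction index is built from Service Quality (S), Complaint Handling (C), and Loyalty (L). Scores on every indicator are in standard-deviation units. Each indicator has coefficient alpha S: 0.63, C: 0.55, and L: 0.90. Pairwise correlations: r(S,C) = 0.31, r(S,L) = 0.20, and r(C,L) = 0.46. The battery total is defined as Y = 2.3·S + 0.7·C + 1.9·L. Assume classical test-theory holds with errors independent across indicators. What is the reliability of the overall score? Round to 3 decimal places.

0.810

Var(Y) = 2.3² + 0.7² + 1.9² + 2·[1.61·0.31 + 4.37·0.20 + 1.33·0.46] = 9.39 + 3.9698 = 13.3598.
With uncorrelated errors the cross-covariances are all true-score covariance, so they carry over unchanged; only the diagonal terms shrink to ρᵢσᵢ².
True-score variance = [2.3²·0.63 + 0.7²·0.55 + 1.9²·0.90] + 3.9698 = 6.8512 + 3.9698 = 10.821.
Reliability = 10.821 / 13.3598 = 0.810.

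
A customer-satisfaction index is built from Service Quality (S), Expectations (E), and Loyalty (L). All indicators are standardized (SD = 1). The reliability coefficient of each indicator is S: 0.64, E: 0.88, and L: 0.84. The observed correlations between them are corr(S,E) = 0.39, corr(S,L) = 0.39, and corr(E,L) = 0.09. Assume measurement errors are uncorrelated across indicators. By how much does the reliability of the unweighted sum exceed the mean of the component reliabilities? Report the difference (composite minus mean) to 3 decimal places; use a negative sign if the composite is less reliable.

0.078

Var(sum) = 3 + 1.74 = 4.74; true-score variance = 2.36 + 1.74 = 4.1; composite reliability = 0.8650.
Mean component reliability = 0.7867.
Difference = 0.8650 − 0.7867 = 0.078.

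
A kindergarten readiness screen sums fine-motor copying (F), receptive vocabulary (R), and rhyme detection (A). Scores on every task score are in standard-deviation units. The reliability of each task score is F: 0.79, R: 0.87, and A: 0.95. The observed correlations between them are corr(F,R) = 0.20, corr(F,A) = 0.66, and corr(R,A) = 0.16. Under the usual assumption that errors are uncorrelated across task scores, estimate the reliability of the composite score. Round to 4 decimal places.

0.9226

Var(F+R+A) = 3 + 2·[0.20 + 0.66 + 0.16] = 3 + 2.04 = 5.04.
With uncorrelated errors the cross-covariances are all true-score covariance, so they carry over unchanged; only the diagonal terms shrink to ρᵢσᵢ².
True-score variance = [0.79 + 0.87 + 0.95] + 2.04 = 2.61 + 2.04 = 4.65.
Reliability = 4.65 / 5.04 = 0.9226.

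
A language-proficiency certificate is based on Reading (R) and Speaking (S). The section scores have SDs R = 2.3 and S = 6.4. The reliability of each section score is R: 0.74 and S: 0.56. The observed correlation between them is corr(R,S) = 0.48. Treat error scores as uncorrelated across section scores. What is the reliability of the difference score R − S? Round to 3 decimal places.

Var(R−S) = 2.3² + 6.4² − 2·2.3·6.4·0.48 = 46.25 − 14.1312 = 32.1188.
Under uncorrelated errors the observed covariances equal the true-score covariances, so only the own-variance terms attenuate.
True-score variance = [2.3²·0.74 + 6.4²·0.56] − 14.1312 = 26.8522 − 14.1312 = 12.721.
Reliability = 12.721 / 32.1188 = 0.396.

0.396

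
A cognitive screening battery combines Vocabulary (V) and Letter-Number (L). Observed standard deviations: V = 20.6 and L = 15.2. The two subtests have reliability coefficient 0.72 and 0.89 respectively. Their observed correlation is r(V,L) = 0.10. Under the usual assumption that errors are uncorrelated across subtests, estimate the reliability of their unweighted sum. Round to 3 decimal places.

Var(V+L) = 20.6² + 15.2² + 2·[20.6·15.2·0.10] = 655.4 + 62.624 = 718.024.
With uncorrelated errors the cross-covariances are all true-score covariance, so they carry over unchanged; only the diagonal terms shrink to ρᵢσᵢ².
True-score variance = [20.6²·0.72 + 15.2²·0.89] + 62.624 = 511.165 + 62.624 = 573.789.
Reliability = 573.789 / 718.024 = 0.799.

0.799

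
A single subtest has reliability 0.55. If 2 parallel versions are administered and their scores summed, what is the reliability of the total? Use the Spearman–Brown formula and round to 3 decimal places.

ρ_k = kρ / (1 + (k−1)ρ) = 2·0.55 / (1 + 1·0.55) = 1.100 / 1.550 = 0.710.

0.710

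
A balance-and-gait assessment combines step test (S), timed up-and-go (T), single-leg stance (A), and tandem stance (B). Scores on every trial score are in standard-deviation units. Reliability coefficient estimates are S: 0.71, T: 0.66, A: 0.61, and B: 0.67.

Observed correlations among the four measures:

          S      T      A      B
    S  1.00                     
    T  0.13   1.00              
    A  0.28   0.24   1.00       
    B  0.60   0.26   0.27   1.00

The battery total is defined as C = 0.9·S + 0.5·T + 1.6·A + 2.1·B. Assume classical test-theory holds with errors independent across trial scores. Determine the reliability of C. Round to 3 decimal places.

0.801

Var(C) = 0.9² + 0.5² + 1.6² + 2.1² + 2·[0.45·0.13 + 1.44·0.28 + 1.89·0.60 + 0.8·0.24 + 1.05·0.26 + 3.36·0.27] = 8.03 + 5.9358 = 13.9658.
With uncorrelated errors the cross-covariances are all true-score covariance, so they carry over unchanged; only the diagonal terms shrink to ρᵢσᵢ².
True-score variance = [0.9²·0.71 + 0.5²·0.66 + 1.6²·0.61 + 2.1²·0.67] + 5.9358 = 5.2564 + 5.9358 = 11.1922.
Reliability = 11.1922 / 13.9658 = 0.801.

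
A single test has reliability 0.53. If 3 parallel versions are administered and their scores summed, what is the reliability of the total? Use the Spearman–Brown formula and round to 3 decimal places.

ρ_k = kρ / (1 + (k−1)ρ) = 3·0.53 / (1 + 2·0.53) = 1.590 / 2.060 = 0.772.

0.772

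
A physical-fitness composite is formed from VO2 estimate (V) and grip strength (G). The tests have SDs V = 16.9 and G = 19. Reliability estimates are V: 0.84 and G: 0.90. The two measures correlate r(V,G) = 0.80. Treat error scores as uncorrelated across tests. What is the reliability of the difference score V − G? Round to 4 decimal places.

Var(V−G) = 16.9² + 19² − 2·16.9·19·0.80 = 646.61 − 513.76 = 132.85.
Because errors are independent across components, Cov(Tᵢ,Tⱼ) = Cov(Xᵢ,Xⱼ); the off-diagonal part of the true-score variance is the same as above.
True-score variance = [16.9²·0.84 + 19²·0.90] − 513.76 = 564.812 − 513.76 = 51.0524.
Reliability = 51.0524 / 132.85 = 0.3843.

0.3843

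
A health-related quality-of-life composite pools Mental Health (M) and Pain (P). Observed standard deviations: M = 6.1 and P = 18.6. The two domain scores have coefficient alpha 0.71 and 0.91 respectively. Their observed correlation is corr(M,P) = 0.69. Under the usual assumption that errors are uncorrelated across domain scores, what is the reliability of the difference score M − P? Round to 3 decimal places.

Var(M−P) = 6.1² + 18.6² − 2·6.1·18.6·0.69 = 383.17 − 156.575 = 226.595.
Because errors are independent across components, Cov(Tᵢ,Tⱼ) = Cov(Xᵢ,Xⱼ); the off-diagonal part of the true-score variance is the same as above.
True-score variance = [6.1²·0.71 + 18.6²·0.91] − 156.575 = 341.243 − 156.575 = 184.668.
Reliability = 184.668 / 226.595 = 0.815.

0.815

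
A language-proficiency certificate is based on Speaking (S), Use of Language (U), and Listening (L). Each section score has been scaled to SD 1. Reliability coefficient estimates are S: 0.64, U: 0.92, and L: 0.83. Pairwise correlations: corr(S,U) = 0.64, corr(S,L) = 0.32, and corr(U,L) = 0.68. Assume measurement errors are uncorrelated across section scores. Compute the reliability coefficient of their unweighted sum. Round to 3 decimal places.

0.903

Var(S+U+L) = 3 + 2·[0.64 + 0.32 + 0.68] = 3 + 3.28 = 6.28.
Under uncorrelated errors the observed covariances equal the true-score covariances, so only the own-variance terms attenuate.
True-score variance = [0.64 + 0.92 + 0.83] + 3.28 = 2.39 + 3.28 = 5.67.
Reliability = 5.67 / 6.28 = 0.903.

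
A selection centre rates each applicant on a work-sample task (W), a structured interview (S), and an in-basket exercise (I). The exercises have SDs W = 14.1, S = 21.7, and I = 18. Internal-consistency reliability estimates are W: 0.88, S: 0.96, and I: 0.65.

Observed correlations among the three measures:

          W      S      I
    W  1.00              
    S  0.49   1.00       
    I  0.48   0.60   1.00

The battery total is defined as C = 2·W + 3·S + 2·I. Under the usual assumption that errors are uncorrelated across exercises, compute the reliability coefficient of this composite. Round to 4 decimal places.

Var(C) = 2²·14.1² + 3²·21.7² + 2²·18² + 2·[6·14.1·21.7·0.49 + 4·14.1·18·0.48 + 6·21.7·18·0.60] = 6329.25 + 5586.02 = 11915.3.
With uncorrelated errors the cross-covariances are all true-score covariance, so they carry over unchanged; only the diagonal terms shrink to ρᵢσᵢ².
True-score variance = [2²·14.1²·0.88 + 3²·21.7²·0.96 + 2²·18²·0.65] + 5586.02 = 5610.7 + 5586.02 = 11196.7.
Reliability = 11196.7 / 11915.3 = 0.9397.

0.9397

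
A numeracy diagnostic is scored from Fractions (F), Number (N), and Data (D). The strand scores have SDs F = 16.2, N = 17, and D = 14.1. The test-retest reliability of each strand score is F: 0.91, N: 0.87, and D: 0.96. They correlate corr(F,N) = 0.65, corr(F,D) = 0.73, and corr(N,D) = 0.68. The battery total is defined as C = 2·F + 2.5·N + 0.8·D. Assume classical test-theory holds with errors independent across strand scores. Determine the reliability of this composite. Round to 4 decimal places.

0.9439

Var(C) = 2²·16.2² + 2.5²·17² + 0.8²·14.1² + 2·[5·16.2·17·0.65 + 1.6·16.2·14.1·0.73 + 2·17·14.1·0.68] = 2983.25 + 2975.67 = 5958.92.
Under uncorrelated errors the observed covariances equal the true-score covariances, so only the own-variance terms attenuate.
True-score variance = [2²·16.2²·0.91 + 2.5²·17²·0.87 + 0.8²·14.1²·0.96] + 2975.67 = 2648.87 + 2975.67 = 5624.54.
Reliability = 5624.54 / 5958.92 = 0.9439.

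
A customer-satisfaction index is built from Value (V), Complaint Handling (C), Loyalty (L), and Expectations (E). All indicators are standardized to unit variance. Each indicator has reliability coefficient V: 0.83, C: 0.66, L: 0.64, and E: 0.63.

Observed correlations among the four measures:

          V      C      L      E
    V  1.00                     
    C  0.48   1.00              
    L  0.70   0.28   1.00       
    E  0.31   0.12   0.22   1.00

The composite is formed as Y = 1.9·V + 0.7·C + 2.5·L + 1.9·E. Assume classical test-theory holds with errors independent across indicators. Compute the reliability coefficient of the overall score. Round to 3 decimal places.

0.841

Var(Y) = 1.9² + 0.7² + 2.5² + 1.9² + 2·[1.33·0.48 + 4.75·0.70 + 3.61·0.31 + 1.75·0.28 + 1.33·0.12 + 4.75·0.22] = 13.96 + 13.5542 = 27.5142.
Because errors are independent across components, Cov(Tᵢ,Tⱼ) = Cov(Xᵢ,Xⱼ); the off-diagonal part of the true-score variance is the same as above.
True-score variance = [1.9²·0.83 + 0.7²·0.66 + 2.5²·0.64 + 1.9²·0.63] + 13.5542 = 9.594 + 13.5542 = 23.1482.
Reliability = 23.1482 / 27.5142 = 0.841.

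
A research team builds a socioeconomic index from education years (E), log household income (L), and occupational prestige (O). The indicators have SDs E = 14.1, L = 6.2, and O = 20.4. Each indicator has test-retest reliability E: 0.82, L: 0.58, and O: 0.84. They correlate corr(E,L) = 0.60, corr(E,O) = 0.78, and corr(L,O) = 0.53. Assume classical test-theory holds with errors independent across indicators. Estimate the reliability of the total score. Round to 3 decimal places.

0.912

Var(E+L+O) = 14.1² + 6.2² + 20.4² + 2·[14.1·6.2·0.60 + 14.1·20.4·0.78 + 6.2·20.4·0.53] = 653.41 + 687.691 = 1341.1.
Because errors are independent across components, Cov(Tᵢ,Tⱼ) = Cov(Xᵢ,Xⱼ); the off-diagonal part of the true-score variance is the same as above.
True-score variance = [14.1²·0.82 + 6.2²·0.58 + 20.4²·0.84] + 687.691 = 534.894 + 687.691 = 1222.59.
Reliability = 1222.59 / 1341.1 = 0.912.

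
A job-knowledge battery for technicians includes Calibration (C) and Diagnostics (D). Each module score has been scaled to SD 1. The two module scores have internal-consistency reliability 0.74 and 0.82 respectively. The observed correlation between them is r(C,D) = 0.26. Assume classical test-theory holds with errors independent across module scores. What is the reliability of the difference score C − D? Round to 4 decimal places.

Var(C−D) = 1 + 1 − 2·0.26 = 2 − 0.52 = 1.48.
Under uncorrelated errors the observed covariances equal the true-score covariances, so only the own-variance terms attenuate.
True-score variance = [0.74 + 0.82] − 0.52 = 1.56 − 0.52 = 1.04.
Reliability = 1.04 / 1.48 = 0.7027.

0.7027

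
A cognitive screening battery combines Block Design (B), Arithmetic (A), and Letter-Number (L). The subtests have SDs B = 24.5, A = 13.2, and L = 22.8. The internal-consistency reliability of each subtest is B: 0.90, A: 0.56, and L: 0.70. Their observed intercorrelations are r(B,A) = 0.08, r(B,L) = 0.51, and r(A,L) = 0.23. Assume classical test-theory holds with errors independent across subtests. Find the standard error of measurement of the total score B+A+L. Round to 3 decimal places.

17.107

Var(total) = 1294.33 + 759.958 = 2054.29.
True-score variance = 1001.69 + 759.958 = 1761.64, so reliability = 0.8575.
Error variance = 2054.29 − 1761.64 = 292.643; SEM = √292.643 = 17.107.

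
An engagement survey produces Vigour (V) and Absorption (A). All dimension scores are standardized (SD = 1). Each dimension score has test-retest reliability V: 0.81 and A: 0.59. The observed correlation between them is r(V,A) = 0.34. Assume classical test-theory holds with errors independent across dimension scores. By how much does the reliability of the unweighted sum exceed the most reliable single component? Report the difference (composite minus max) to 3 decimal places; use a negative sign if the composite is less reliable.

Var(sum) = 2 + 0.68 = 2.68; true-score variance = 1.4 + 0.68 = 2.08; composite reliability = 0.7761.
Max component reliability = 0.8100.
Difference = 0.7761 − 0.8100 = -0.034.

-0.034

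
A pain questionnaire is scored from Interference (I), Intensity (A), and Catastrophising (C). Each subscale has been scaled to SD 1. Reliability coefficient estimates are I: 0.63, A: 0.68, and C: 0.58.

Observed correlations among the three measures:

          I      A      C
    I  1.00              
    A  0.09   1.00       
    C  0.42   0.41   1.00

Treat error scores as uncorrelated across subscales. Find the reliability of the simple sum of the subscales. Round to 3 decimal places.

Var(I+A+C) = 3 + 2·[0.09 + 0.42 + 0.41] = 3 + 1.84 = 4.84.
Under uncorrelated errors the observed covariances equal the true-score covariances, so only the own-variance terms attenuate.
True-score variance = [0.63 + 0.68 + 0.58] + 1.84 = 1.89 + 1.84 = 3.73.
Reliability = 3.73 / 4.84 = 0.771.

0.771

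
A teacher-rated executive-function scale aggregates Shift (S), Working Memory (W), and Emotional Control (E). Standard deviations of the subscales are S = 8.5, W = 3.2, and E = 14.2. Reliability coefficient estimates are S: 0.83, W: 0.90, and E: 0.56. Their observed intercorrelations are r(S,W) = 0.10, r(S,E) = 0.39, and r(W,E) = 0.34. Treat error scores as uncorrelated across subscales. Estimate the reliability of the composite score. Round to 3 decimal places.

0.754

Var(S+W+E) = 8.5² + 3.2² + 14.2² + 2·[8.5·3.2·0.10 + 8.5·14.2·0.39 + 3.2·14.2·0.34] = 284.13 + 130.485 = 414.615.
Under uncorrelated errors the observed covariances equal the true-score covariances, so only the own-variance terms attenuate.
True-score variance = [8.5²·0.83 + 3.2²·0.90 + 14.2²·0.56] + 130.485 = 182.102 + 130.485 = 312.587.
Reliability = 312.587 / 414.615 = 0.754.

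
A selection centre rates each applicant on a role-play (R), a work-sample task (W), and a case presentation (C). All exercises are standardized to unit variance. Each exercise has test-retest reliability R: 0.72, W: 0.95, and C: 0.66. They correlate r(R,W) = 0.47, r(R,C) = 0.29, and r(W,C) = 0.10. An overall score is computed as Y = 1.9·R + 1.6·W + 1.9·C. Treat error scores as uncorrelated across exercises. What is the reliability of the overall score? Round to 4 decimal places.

Var(Y) = 1.9² + 1.6² + 1.9² + 2·[3.04·0.47 + 3.61·0.29 + 3.04·0.10] = 9.78 + 5.5594 = 15.3394.
With uncorrelated errors the cross-covariances are all true-score covariance, so they carry over unchanged; only the diagonal terms shrink to ρᵢσᵢ².
True-score variance = [1.9²·0.72 + 1.6²·0.95 + 1.9²·0.66] + 5.5594 = 7.4138 + 5.5594 = 12.9732.
Reliability = 12.9732 / 15.3394 = 0.8457.

0.8457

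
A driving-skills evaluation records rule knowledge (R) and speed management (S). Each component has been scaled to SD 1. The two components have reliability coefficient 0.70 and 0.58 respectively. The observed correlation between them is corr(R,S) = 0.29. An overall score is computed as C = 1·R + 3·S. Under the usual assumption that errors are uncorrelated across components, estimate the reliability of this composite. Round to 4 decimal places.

0.6525

Var(C) = 1 + 3² + 2·[3·0.29] = 10 + 1.74 = 11.74.
With uncorrelated errors the cross-covariances are all true-score covariance, so they carry over unchanged; only the diagonal terms shrink to ρᵢσᵢ².
True-score variance = [0.70 + 3²·0.58] + 1.74 = 5.92 + 1.74 = 7.66.
Reliability = 7.66 / 11.74 = 0.6525.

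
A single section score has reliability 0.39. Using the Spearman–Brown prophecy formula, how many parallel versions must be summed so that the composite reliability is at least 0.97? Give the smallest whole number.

k ≥ ρ*(1−ρ₁)/(ρ₁(1−ρ*)) = 0.97·0.61 / (0.39·0.03) = 50.573.
Smallest integer k = 51.

51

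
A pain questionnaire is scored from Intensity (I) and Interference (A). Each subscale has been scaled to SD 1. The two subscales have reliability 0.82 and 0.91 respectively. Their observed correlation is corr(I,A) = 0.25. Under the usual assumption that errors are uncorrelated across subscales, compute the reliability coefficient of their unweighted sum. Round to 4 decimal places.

Var(I+A) = 2 + 2·[0.25] = 2 + 0.5 = 2.5.
With uncorrelated errors the cross-covariances are all true-score covariance, so they carry over unchanged; only the diagonal terms shrink to ρᵢσᵢ².
True-score variance = [0.82 + 0.91] + 0.5 = 1.73 + 0.5 = 2.23.
Reliability = 2.23 / 2.5 = 0.8920.

0.8920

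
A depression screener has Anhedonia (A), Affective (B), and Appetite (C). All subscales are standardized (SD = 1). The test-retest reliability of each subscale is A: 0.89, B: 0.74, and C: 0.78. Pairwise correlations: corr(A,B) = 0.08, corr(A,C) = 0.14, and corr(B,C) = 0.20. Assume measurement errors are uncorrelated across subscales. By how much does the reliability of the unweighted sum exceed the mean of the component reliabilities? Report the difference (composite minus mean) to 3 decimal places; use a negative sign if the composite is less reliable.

0.043

Var(sum) = 3 + 0.84 = 3.84; true-score variance = 2.41 + 0.84 = 3.25; composite reliability = 0.8464.
Mean component reliability = 0.8033.
Difference = 0.8464 − 0.8033 = 0.043.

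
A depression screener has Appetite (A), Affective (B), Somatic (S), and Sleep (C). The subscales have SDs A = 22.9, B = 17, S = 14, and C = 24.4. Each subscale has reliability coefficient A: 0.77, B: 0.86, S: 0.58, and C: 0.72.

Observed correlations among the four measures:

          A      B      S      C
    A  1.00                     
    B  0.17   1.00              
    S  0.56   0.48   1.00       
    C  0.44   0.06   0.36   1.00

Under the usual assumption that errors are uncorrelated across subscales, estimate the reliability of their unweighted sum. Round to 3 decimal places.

0.868

Var(A+B+S+C) = 22.9² + 17² + 14² + 24.4² + 2·[22.9·17·0.17 + 22.9·14·0.56 + 22.9·24.4·0.44 + 17·14·0.48 + 17·24.4·0.06 + 14·24.4·0.36] = 1604.77 + 1507.35 = 3112.12.
Because errors are independent across components, Cov(Tᵢ,Tⱼ) = Cov(Xᵢ,Xⱼ); the off-diagonal part of the true-score variance is the same as above.
True-score variance = [22.9²·0.77 + 17²·0.86 + 14²·0.58 + 24.4²·0.72] + 1507.35 = 1194.67 + 1507.35 = 2702.03.
Reliability = 2702.03 / 3112.12 = 0.868.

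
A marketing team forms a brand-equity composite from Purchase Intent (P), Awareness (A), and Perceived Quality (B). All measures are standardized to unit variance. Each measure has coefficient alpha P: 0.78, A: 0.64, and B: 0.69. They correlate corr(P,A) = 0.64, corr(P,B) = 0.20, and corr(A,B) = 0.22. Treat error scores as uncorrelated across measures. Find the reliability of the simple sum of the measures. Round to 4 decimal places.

Var(P+A+B) = 3 + 2·[0.64 + 0.20 + 0.22] = 3 + 2.12 = 5.12.
Under uncorrelated errors the observed covariances equal the true-score covariances, so only the own-variance terms attenuate.
True-score variance = [0.78 + 0.64 + 0.69] + 2.12 = 2.11 + 2.12 = 4.23.
Reliability = 4.23 / 5.12 = 0.8262.

0.8262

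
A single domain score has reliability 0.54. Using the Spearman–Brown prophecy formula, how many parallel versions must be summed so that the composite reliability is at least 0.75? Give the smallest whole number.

3

k ≥ ρ*(1−ρ₁)/(ρ₁(1−ρ*)) = 0.75·0.46 / (0.54·0.25) = 2.556.
Smallest integer k = 3.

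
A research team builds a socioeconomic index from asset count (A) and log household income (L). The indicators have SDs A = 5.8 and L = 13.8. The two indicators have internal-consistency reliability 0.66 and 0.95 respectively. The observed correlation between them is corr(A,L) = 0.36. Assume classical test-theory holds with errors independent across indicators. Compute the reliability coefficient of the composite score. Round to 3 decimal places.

Var(A+L) = 5.8² + 13.8² + 2·[5.8·13.8·0.36] = 224.08 + 57.6288 = 281.709.
Because errors are independent across components, Cov(Tᵢ,Tⱼ) = Cov(Xᵢ,Xⱼ); the off-diagonal part of the true-score variance is the same as above.
True-score variance = [5.8²·0.66 + 13.8²·0.95] + 57.6288 = 203.12 + 57.6288 = 260.749.
Reliability = 260.749 / 281.709 = 0.926.

0.926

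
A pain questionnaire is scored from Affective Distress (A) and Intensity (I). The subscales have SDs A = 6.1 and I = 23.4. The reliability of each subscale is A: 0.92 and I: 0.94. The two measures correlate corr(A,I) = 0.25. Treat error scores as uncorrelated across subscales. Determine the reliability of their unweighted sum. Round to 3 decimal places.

0.945

Var(A+I) = 6.1² + 23.4² + 2·[6.1·23.4·0.25] = 584.77 + 71.37 = 656.14.
With uncorrelated errors the cross-covariances are all true-score covariance, so they carry over unchanged; only the diagonal terms shrink to ρᵢσᵢ².
True-score variance = [6.1²·0.92 + 23.4²·0.94] + 71.37 = 548.94 + 71.37 = 620.31.
Reliability = 620.31 / 656.14 = 0.945.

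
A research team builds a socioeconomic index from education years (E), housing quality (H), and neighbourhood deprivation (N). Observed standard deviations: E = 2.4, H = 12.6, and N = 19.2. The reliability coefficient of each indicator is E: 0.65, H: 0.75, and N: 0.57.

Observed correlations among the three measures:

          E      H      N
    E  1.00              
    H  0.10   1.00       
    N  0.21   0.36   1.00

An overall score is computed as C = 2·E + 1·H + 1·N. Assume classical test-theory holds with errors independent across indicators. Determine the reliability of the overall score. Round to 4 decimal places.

Var(C) = 2²·2.4² + 12.6² + 19.2² + 2·[2·2.4·12.6·0.10 + 2·2.4·19.2·0.21 + 12.6·19.2·0.36] = 550.44 + 224.986 = 775.426.
Because errors are independent across components, Cov(Tᵢ,Tⱼ) = Cov(Xᵢ,Xⱼ); the off-diagonal part of the true-score variance is the same as above.
True-score variance = [2²·2.4²·0.65 + 12.6²·0.75 + 19.2²·0.57] + 224.986 = 344.171 + 224.986 = 569.156.
Reliability = 569.156 / 775.426 = 0.7340.

0.7340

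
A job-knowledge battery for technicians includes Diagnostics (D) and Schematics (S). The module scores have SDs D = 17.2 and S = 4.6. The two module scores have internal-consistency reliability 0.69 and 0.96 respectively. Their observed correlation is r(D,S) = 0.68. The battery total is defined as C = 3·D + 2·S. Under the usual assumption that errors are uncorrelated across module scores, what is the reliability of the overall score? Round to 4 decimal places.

0.7557

Var(C) = 3²·17.2² + 2²·4.6² + 2·[6·17.2·4.6·0.68] = 2747.2 + 645.619 = 3392.82.
Under uncorrelated errors the observed covariances equal the true-score covariances, so only the own-variance terms attenuate.
True-score variance = [3²·17.2²·0.69 + 2²·4.6²·0.96] + 645.619 = 1918.42 + 645.619 = 2564.04.
Reliability = 2564.04 / 3392.82 = 0.7557.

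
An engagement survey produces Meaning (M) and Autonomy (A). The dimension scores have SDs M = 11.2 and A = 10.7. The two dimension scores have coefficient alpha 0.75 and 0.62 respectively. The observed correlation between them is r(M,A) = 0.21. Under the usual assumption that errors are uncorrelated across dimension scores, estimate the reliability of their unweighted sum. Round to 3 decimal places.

0.742

Var(M+A) = 11.2² + 10.7² + 2·[11.2·10.7·0.21] = 239.93 + 50.3328 = 290.263.
With uncorrelated errors the cross-covariances are all true-score covariance, so they carry over unchanged; only the diagonal terms shrink to ρᵢσᵢ².
True-score variance = [11.2²·0.75 + 10.7²·0.62] + 50.3328 = 165.064 + 50.3328 = 215.397.
Reliability = 215.397 / 290.263 = 0.742.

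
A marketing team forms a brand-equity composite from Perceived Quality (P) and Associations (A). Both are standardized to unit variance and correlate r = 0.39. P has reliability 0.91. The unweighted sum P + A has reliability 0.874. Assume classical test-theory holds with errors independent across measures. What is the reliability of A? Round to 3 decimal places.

Var(P+A) = 2 + 2·0.39 = 2.780.
True-score variance = ρ_P + ρ_A + 2·0.39, so 0.874 = (0.91 + ρ_A + 0.78) / 2.780.
ρ_A = 0.874·2.780 − 0.91 − 0.78 = 0.740.

0.740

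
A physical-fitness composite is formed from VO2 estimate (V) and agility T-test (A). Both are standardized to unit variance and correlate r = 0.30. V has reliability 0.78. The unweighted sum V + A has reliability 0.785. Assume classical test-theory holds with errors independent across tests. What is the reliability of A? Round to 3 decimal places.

0.661

Var(V+A) = 2 + 2·0.30 = 2.600.
True-score variance = ρ_V + ρ_A + 2·0.30, so 0.785 = (0.78 + ρ_A + 0.60) / 2.600.
ρ_A = 0.785·2.600 − 0.78 − 0.60 = 0.661.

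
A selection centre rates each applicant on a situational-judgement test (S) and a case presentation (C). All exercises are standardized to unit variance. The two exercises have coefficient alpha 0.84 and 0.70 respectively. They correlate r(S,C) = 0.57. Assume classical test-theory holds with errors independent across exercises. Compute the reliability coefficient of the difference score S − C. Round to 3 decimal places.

Var(S−C) = 1 + 1 − 2·0.57 = 2 − 1.14 = 0.86.
Under uncorrelated errors the observed covariances equal the true-score covariances, so only the own-variance terms attenuate.
True-score variance = [0.84 + 0.70] − 1.14 = 1.54 − 1.14 = 0.4.
Reliability = 0.4 / 0.86 = 0.465.

0.465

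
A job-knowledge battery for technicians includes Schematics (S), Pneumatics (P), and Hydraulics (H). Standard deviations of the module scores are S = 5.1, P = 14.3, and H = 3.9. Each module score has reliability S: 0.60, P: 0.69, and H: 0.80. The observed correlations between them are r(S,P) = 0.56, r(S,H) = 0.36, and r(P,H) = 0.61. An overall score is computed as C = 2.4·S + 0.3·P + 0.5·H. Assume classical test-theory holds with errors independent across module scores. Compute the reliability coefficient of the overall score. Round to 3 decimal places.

Var(C) = 2.4²·5.1² + 0.3²·14.3² + 0.5²·3.9² + 2·[0.72·5.1·14.3·0.56 + 1.2·5.1·3.9·0.36 + 0.15·14.3·3.9·0.61] = 172.024 + 86.2016 = 258.226.
Under uncorrelated errors the observed covariances equal the true-score covariances, so only the own-variance terms attenuate.
True-score variance = [2.4²·5.1²·0.60 + 0.3²·14.3²·0.69 + 0.5²·3.9²·0.80] + 86.2016 = 105.631 + 86.2016 = 191.833.
Reliability = 191.833 / 258.226 = 0.743.

0.743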